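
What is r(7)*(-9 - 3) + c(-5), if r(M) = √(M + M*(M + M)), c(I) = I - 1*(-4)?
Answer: -1 - 12*√105 ≈ -123.96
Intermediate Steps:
c(I) = 4 + I (c(I) = I + 4 = 4 + I)
r(M) = √(M + 2*M²) (r(M) = √(M + M*(2*M)) = √(M + 2*M²))
r(7)*(-9 - 3) + c(-5) = √(7*(1 + 2*7))*(-9 - 3) + (4 - 5) = √(7*(1 + 14))*(-12) - 1 = √(7*15)*(-12) - 1 = √105*(-12) - 1 = -12*√105 - 1 = -1 - 12*√105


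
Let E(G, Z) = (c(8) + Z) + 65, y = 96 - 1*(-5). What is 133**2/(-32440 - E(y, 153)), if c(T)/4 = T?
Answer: -2527/4670 ≈ -0.54111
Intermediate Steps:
y = 101 (y = 96 + 5 = 101)
c(T) = 4*T
E(G, Z) = 97 + Z (E(G, Z) = (4*8 + Z) + 65 = (32 + Z) + 65 = 97 + Z)
133**2/(-32440 - E(y, 153)) = 133**2/(-32440 - (97 + 153)) = 17689/(-32440 - 1*250) = 17689/(-32440 - 250) = 17689/(-32690) = 17689*(-1/32690) = -2527/4670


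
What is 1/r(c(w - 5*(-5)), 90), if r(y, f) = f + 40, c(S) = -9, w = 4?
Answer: 1/130 ≈ 0.0076923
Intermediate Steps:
r(y, f) = 40 + f
1/r(c(w - 5*(-5)), 90) = 1/(40 + 90) = 1/130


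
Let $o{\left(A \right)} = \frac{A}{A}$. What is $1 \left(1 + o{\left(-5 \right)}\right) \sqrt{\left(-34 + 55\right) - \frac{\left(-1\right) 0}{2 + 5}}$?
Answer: $2 \sqrt{21} \approx 9.1651$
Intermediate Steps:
$o{\left(A \right)} = 1$
$1 \left(1 + o{\left(-5 \right)}\right) \sqrt{\left(-34 + 55\right) - \frac{\left(-1\right) 0}{2 + 5}} = 1 \left(1 + 1\right) \sqrt{\left(-34 + 55\right) - \frac{\left(-1\right) 0}{2 + 5}} = 1 \cdot 2 \sqrt{21 - \frac{0}{7}} = 2 \sqrt{21 - 0 \cdot \frac{1}{7}} = 2 \sqrt{21 - 0} = 2 \sqrt{21 + 0} = 2 \sqrt{21}$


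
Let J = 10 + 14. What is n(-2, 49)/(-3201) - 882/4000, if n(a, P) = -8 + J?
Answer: -1443641/6402000 ≈ -0.22550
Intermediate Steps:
J = 24
n(a, P) = 16 (n(a, P) = -8 + 24 = 16)
n(-2, 49)/(-3201) - 882/4000 = 16/(-3201) - 882/4000 = 16*(-1/3201) - 882*1/4000 = -16/3201 - 441/2000 = -1443641/6402000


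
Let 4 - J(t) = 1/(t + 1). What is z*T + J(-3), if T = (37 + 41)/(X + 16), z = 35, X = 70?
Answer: 3117/86 ≈ 36.244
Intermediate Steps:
T = 39/43 (T = (37 + 41)/(70 + 16) = 78/86 = 78*(1/86) = 39/43 ≈ 0.90698)
J(t) = 4 - 1/(1 + t) (J(t) = 4 - 1/(t + 1) = 4 - 1/(1 + t))
z*T + J(-3) = 35*(39/43) + (3 + 4*(-3))/(1 - 3) = 1365/43 + (3 - 12)/(-2) = 1365/43 - ½*(-9) = 1365/43 + 9/2 = 3117/86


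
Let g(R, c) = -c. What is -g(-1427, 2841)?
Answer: 2841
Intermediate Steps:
-g(-1427, 2841) = -(-1)*2841 = -1*(-2841) = 2841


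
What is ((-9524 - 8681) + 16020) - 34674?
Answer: -36859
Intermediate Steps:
((-9524 - 8681) + 16020) - 34674 = (-18205 + 16020) - 34674 = -2185 - 34674 = -36859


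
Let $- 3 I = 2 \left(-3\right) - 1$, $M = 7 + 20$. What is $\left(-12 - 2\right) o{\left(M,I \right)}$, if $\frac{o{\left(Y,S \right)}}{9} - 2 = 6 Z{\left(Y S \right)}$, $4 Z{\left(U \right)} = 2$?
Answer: $-630$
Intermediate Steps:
$M = 27$
$I = \frac{7}{3}$ ($I = - \frac{2 \left(-3\right) - 1}{3} = - \frac{-6 - 1}{3} = \left(- \frac{1}{3}\right) \left(-7\right) = \frac{7}{3} \approx 2.3333$)
$Z{\left(U \right)} = \frac{1}{2}$ ($Z{\left(U \right)} = \frac{1}{4} \cdot 2 = \frac{1}{2}$)
$o{\left(Y,S \right)} = 45$ ($o{\left(Y,S \right)} = 18 + 9 \cdot 6 \cdot \frac{1}{2} = 18 + 9 \cdot 3 = 18 + 27 = 45$)
$\left(-12 - 2\right) o{\left(M,I \right)} = \left(-12 - 2\right) 45 = \left(-14\right) 45 = -630$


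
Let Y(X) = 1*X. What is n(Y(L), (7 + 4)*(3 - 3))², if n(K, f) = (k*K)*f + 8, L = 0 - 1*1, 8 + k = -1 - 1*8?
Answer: 64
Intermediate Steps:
k = -17 (k = -8 + (-1 - 1*8) = -8 + (-1 - 8) = -8 - 9 = -17)
L = -1 (L = 0 - 1 = -1)
Y(X) = X
n(K, f) = 8 - 17*K*f (n(K, f) = (-17*K)*f + 8 = -17*K*f + 8 = 8 - 17*K*f)
n(Y(L), (7 + 4)*(3 - 3))² = (8 - 17*(-1)*(7 + 4)*(3 - 3))² = (8 - 17*(-1)*11*0)² = (8 - 17*(-1)*0)² = (8 + 0)² = 8² = 64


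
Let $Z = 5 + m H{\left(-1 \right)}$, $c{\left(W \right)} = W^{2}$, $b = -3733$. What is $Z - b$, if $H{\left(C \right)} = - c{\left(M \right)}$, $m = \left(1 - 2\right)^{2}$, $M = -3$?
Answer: $3729$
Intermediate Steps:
$m = 1$ ($m = \left(-1\right)^{2} = 1$)
$H{\left(C \right)} = -9$ ($H{\left(C \right)} = - \left(-3\right)^{2} = \left(-1\right) 9 = -9$)
$Z = -4$ ($Z = 5 + 1 \left(-9\right) = 5 - 9 = -4$)
$Z - b = -4 - -3733 = -4 + 3733 = 3729$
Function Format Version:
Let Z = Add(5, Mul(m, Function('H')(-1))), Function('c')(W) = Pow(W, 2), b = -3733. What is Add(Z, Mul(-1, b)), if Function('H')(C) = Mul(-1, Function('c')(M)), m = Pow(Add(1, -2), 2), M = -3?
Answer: 3729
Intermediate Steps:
m = 1 (m = Pow(-1, 2) = 1)
Function('H')(C) = -9 (Function('H')(C) = Mul(-1, Pow(-3, 2)) = Mul(-1, 9) = -9)
Z = -4 (Z = Add(5, Mul(1, -9)) = Add(5, -9) = -4)
Add(Z, Mul(-1, b)) = Add(-4, Mul(-1, -3733)) = Add(-4, 3733) = 3729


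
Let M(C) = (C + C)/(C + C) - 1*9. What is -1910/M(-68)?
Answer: 955/4 ≈ 238.75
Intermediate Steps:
M(C) = -8 (M(C) = (2*C)/((2*C)) - 9 = (2*C)*(1/(2*C)) - 9 = 1 - 9 = -8)
-1910/M(-68) = -1910/(-8) = -1910*(-⅛) = 955/4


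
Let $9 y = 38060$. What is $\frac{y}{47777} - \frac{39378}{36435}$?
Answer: $- \frac{5181849418}{5222264985} \approx -0.99226$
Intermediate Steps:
$y = \frac{38060}{9}$ ($y = \frac{1}{9} \cdot 38060 = \frac{38060}{9} \approx 4228.9$)
$\frac{y}{47777} - \frac{39378}{36435} = \frac{38060}{9 \cdot 47777} - \frac{39378}{36435} = \frac{38060}{9} \cdot \frac{1}{47777} - \frac{13126}{12145} = \frac{38060}{429993} - \frac{13126}{12145} = - \frac{5181849418}{5222264985}$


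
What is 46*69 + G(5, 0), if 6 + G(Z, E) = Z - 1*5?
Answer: 3168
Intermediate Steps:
G(Z, E) = -11 + Z (G(Z, E) = -6 + (Z - 1*5) = -6 + (Z - 5) = -6 + (-5 + Z) = -11 + Z)
46*69 + G(5, 0) = 46*69 + (-11 + 5) = 3174 - 6 = 3168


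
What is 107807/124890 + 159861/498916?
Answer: 1603297337/1354556940 ≈ 1.1836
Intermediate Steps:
107807/124890 + 159861/498916 = 1603297337/1354556940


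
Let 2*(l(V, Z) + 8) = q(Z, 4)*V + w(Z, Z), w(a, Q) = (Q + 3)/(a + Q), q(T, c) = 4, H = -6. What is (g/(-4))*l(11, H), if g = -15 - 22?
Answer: 4181/32 ≈ 130.66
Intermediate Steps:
w(a, Q) = (3 + Q)/(Q + a)
l(V, Z) = -8 + 2*V + (3 + Z)/(4*Z) (l(V, Z) = -8 + (4*V + (3 + Z)/(Z + Z))/2 = -8 + (4*V + (3 + Z)/((2*Z)))/2 = -8 + (4*V + (1/(2*Z))*(3 + Z))/2 = -8 + (4*V + (3 + Z)/(2*Z))/2 = -8 + (2*V + (3 + Z)/(4*Z)) = -8 + 2*V + (3 + Z)/(4*Z))
g = -37
(g/(-4))*l(11, H) = (-37/(-4))*(-31/4 + 2*11 + (3/4)/(-6)) = (-37*(-1/4))*(-31/4 + 22 + (3/4)*(-1/6)) = 37*(-31/4 + 22 - 1/8)/4 = (37/4)*(113/8) = 4181/32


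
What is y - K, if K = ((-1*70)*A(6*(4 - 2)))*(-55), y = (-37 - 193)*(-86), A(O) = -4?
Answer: 35180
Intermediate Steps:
y = 19780 (y = -230*(-86) = 19780)
K = -15400 (K = (-1*70*(-4))*(-55) = -70*(-4)*(-55) = 280*(-55) = -15400)
y - K = 19780 - 1*(-15400) = 19780 + 15400 = 35180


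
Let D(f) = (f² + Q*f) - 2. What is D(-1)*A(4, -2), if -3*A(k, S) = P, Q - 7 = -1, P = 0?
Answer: 0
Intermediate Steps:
Q = 6 (Q = 7 - 1 = 6)
A(k, S) = 0 (A(k, S) = -⅓*0 = 0)
D(f) = -2 + f² + 6*f (D(f) = (f² + 6*f) - 2 = -2 + f² + 6*f)
D(-1)*A(4, -2) = (-2 + (-1)² + 6*(-1))*0 = (-2 + 1 - 6)*0 = -7*0 = 0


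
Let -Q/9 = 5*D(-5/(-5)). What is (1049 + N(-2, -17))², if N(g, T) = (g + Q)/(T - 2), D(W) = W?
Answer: 399120484/361 ≈ 1.1056e+6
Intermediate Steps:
Q = -45 (Q = -45*(-5/(-5)) = -45*(-5*(-⅕)) = -45 ≈ -45.000)
N(g, T) = (-45 + g)/(-2 + T) (N(g, T) = (g - 45)/(T - 2) = (-45 + g)/(-2 + T))
(1049 + N(-2, -17))² = (1049 + (-45 - 2)/(-2 - 17))² = (1049 - 47/(-19))² = (1049 - 1/19*(-47))² = (1049 + 47/19)² = (19978/19)² = 399120484/361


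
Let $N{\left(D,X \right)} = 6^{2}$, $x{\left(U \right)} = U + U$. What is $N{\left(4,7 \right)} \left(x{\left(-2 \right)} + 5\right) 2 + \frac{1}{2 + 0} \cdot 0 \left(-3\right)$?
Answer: $72$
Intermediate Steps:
$x{\left(U \right)} = 2 U$
$N{\left(D,X \right)} = 36$
$N{\left(4,7 \right)} \left(x{\left(-2 \right)} + 5\right) 2 + \frac{1}{2 + 0} \cdot 0 \left(-3\right) = 36 \left(2 \left(-2\right) + 5\right) 2 + \frac{1}{2 + 0} \cdot 0 \left(-3\right) = 36 \left(-4 + 5\right) 2 + \frac{1}{2} \cdot 0 \left(-3\right) = 36 \cdot 1 \cdot 2 + \frac{1}{2} \cdot 0 \left(-3\right) = 36 \cdot 2 + 0 \left(-3\right) = 72 + 0 = 72$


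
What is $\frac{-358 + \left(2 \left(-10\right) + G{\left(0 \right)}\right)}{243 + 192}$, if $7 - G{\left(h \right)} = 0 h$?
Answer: $- \frac{371}{435} \approx -0.85287$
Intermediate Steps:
$G{\left(h \right)} = 7$ ($G{\left(h \right)} = 7 - 0 h = 7 - 0 = 7 + 0 = 7$)
$\frac{-358 + \left(2 \left(-10\right) + G{\left(0 \right)}\right)}{243 + 192} = \frac{-358 + \left(2 \left(-10\right) + 7\right)}{243 + 192} = \frac{-358 + \left(-20 + 7\right)}{435} = \left(-358 - 13\right) \frac{1}{435} = \left(-371\right) \frac{1}{435} = - \frac{371}{435}$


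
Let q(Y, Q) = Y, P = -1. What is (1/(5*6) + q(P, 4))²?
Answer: 841/900 ≈ 0.93444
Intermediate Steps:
(1/(5*6) + q(P, 4))² = (1/(5*6) - 1)² = (1/30 - 1)² = (-29/30)² = 841/900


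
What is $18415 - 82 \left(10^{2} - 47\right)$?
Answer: $14069$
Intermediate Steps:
$18415 - 82 \left(10^{2} - 47\right) = 18415 - 82 \left(100 - 47\right) = 18415 - 4346 = 14069$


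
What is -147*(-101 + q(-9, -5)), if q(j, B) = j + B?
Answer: 16905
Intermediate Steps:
q(j, B) = B + j
-147*(-101 + q(-9, -5)) = -147*(-101 + (-5 - 9)) = -147*(-101 - 14) = -147*(-115) = 16905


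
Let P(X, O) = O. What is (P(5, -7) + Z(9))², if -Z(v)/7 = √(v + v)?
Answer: 931 + 294*√2 ≈ 1346.8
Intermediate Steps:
Z(v) = -7*√2*√v (Z(v) = -7*√(v + v) = -7*√2*√v)
(P(5, -7) + Z(9))² = (-7 - 7*√2*√9)² = (-7 - 7*√2*3)² = (-7 - 21*√2)²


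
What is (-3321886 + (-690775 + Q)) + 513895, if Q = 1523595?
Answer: -1975171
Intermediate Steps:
(-3321886 + (-690775 + Q)) + 513895 = (-3321886 + (-690775 + 1523595)) + 513895 = (-3321886 + 832820) + 513895 = -2489066 + 513895 = -1975171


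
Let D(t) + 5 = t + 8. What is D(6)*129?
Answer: 1161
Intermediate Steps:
D(t) = 3 + t (D(t) = -5 + (t + 8) = -5 + (8 + t) = 3 + t)
D(6)*129 = (3 + 6)*129 = 9*129 = 1161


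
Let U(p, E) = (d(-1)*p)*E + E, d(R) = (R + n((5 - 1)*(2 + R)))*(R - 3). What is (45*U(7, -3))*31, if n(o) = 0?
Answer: -121365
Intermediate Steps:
d(R) = R*(-3 + R) (d(R) = (R + 0)*(R - 3) = R*(-3 + R))
U(p, E) = E + 4*E*p (U(p, E) = ((-(-3 - 1))*p)*E + E = ((-1*(-4))*p)*E + E = (4*p)*E + E = 4*E*p + E = E + 4*E*p)
(45*U(7, -3))*31 = (45*(-3*(1 + 4*7)))*31 = (45*(-3*(1 + 28)))*31 = (45*(-3*29))*31 = (45*(-87))*31 = -3915*31 = -121365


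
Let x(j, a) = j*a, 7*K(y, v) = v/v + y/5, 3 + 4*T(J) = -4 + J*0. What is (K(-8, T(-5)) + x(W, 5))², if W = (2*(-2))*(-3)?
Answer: 4397409/1225 ≈ 3589.7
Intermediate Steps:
T(J) = -7/4 (T(J) = -¾ + (-4 + J*0)/4 = -¾ + (-4 + 0)/4 = -¾ + (¼)*(-4) = -¾ - 1 = -7/4)
K(y, v) = ⅐ + y/35 (K(y, v) = (v/v + y/5)/7 = (1 + y*(⅕))/7 = (1 + y/5)/7 = ⅐ + y/35)
W = 12 (W = -4*(-3) = 12)
x(j, a) = a*j
(K(-8, T(-5)) + x(W, 5))² = ((⅐ + (1/35)*(-8)) + 5*12)² = ((⅐ - 8/35) + 60)² = (-3/35 + 60)² = (2097/35)² = 4397409/1225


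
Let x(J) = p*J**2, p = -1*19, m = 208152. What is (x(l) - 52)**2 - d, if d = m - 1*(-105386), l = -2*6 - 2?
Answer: 13944638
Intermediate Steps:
l = -14 (l = -12 - 2 = -14)
p = -19
x(J) = -19*J**2
d = 313538 (d = 208152 - 1*(-105386) = 208152 + 105386 = 313538)
(x(l) - 52)**2 - d = (-19*(-14)**2 - 52)**2 - 1*313538 = (-19*196 - 52)**2 - 313538 = (-3724 - 52)**2 - 313538 = (-3776)**2 - 313538 = 14258176 - 313538 = 13944638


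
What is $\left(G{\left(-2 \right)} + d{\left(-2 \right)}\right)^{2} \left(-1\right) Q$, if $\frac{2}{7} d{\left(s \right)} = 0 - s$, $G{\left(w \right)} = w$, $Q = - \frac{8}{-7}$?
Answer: $- \frac{200}{7} \approx -28.571$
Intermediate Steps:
$Q = \frac{8}{7}$ ($Q = \left(-8\right) \left(- \frac{1}{7}\right) = \frac{8}{7} \approx 1.1429$)
$d{\left(s \right)} = - \frac{7 s}{2}$ ($d{\left(s \right)} = \frac{7 \left(0 - s\right)}{2} = \frac{7 \left(- s\right)}{2} = - \frac{7 s}{2}$)
$\left(G{\left(-2 \right)} + d{\left(-2 \right)}\right)^{2} \left(-1\right) Q = \left(-2 - -7\right)^{2} \left(-1\right) \frac{8}{7} = \left(-2 + 7\right)^{2} \left(-1\right) \frac{8}{7} = 5^{2} \left(-1\right) \frac{8}{7} = 25 \left(-1\right) \frac{8}{7} = \left(-25\right) \frac{8}{7} = - \frac{200}{7}$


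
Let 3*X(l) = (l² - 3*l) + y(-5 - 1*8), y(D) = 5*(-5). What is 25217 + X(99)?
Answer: 85130/3 ≈ 28377.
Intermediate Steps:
y(D) = -25
X(l) = -25/3 - l + l²/3 (X(l) = ((l² - 3*l) - 25)/3 = (-25 + l² - 3*l)/3 = -25/3 - l + l²/3)
25217 + X(99) = 25217 + (-25/3 - 1*99 + (⅓)*99²) = 25217 + (-25/3 - 99 + (⅓)*9801) = 25217 + (-25/3 - 99 + 3267) = 25217 + 9479/3 = 85130/3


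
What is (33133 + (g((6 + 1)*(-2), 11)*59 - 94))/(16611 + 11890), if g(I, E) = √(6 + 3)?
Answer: 33216/28501 ≈ 1.1654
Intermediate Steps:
g(I, E) = 3 (g(I, E) = √9 = 3)
(33133 + (g((6 + 1)*(-2), 11)*59 - 94))/(16611 + 11890) = (33133 + (3*59 - 94))/(16611 + 11890) = (33133 + (177 - 94))/28501 = (33133 + 83)*(1/28501) = 33216*(1/28501) = 33216/28501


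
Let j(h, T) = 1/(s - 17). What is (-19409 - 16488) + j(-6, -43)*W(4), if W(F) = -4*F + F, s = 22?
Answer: -179497/5 ≈ -35899.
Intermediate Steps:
j(h, T) = 1/5 (j(h, T) = 1/(22 - 17) = 1/5)
W(F) = -3*F
(-19409 - 16488) + j(-6, -43)*W(4) = (-19409 - 16488) + (-3*4)/5 = -35897 + (1/5)*(-12) = -35897 - 12/5 = -179497/5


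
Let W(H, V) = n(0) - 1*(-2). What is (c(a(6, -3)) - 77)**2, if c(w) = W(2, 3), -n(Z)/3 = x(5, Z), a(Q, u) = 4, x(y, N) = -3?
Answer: 4356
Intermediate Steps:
n(Z) = 9 (n(Z) = -3*(-3) = 9)
W(H, V) = 11 (W(H, V) = 9 - 1*(-2) = 9 + 2 = 11)
c(w) = 11
(c(a(6, -3)) - 77)**2 = (11 - 77)**2 = (-66)**2 = 4356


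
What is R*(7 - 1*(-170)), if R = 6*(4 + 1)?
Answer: 5310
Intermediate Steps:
R = 30 (R = 6*5 = 30)
R*(7 - 1*(-170)) = 30*(7 - 1*(-170)) = 30*(7 + 170) = 30*177 = 5310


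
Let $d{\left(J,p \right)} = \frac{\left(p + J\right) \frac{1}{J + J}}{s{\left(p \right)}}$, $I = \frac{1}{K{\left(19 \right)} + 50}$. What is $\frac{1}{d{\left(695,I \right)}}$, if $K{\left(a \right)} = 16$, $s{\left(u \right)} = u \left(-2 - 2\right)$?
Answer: $- \frac{5560}{45871} \approx -0.12121$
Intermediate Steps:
$s{\left(u \right)} = - 4 u$ ($s{\left(u \right)} = u \left(-4\right) = - 4 u$)
$I = \frac{1}{66}$ ($I = \frac{1}{16 + 50} = \frac{1}{66} \approx 0.015152$)
$d{\left(J,p \right)} = - \frac{J + p}{8 J p}$ ($d{\left(J,p \right)} = \frac{\left(p + J\right) \frac{1}{J + J}}{\left(-4\right) p} = \frac{J + p}{2 J} \left(- \frac{1}{4 p}\right) = - \frac{J + p}{8 J p}$)
$\frac{1}{d{\left(695,I \right)}} = \frac{1}{\frac{1}{8} \cdot \frac{1}{695} \frac{1}{\frac{1}{66}} \left(\left(-1\right) 695 - \frac{1}{66}\right)} = \frac{1}{\frac{1}{8} \cdot \frac{1}{695} \cdot 66 \left(-695 - \frac{1}{66}\right)} = \frac{1}{\frac{1}{8} \cdot \frac{1}{695} \cdot 66 \left(- \frac{45871}{66}\right)} = \frac{1}{- \frac{45871}{5560}} = - \frac{5560}{45871}$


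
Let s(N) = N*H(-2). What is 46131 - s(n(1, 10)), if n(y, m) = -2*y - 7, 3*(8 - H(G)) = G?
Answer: 46209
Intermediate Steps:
H(G) = 8 - G/3
n(y, m) = -7 - 2*y
s(N) = 26*N/3 (s(N) = N*(8 - ⅓*(-2)) = N*(8 + ⅔) = N*(26/3) = 26*N/3)
46131 - s(n(1, 10)) = 46131 - 26*(-7 - 2*1)/3 = 46131 - 26*(-7 - 2)/3 = 46131 - 26*(-9)/3 = 46131 - 1*(-78) = 46131 + 78 = 46209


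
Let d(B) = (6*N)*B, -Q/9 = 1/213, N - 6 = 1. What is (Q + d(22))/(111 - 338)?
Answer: -65601/16117 ≈ -4.0703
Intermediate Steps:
N = 7 (N = 6 + 1 = 7)
Q = -3/71 (Q = -9/213 = -9*1/213 = -3/71 ≈ -0.042253)
d(B) = 42*B (d(B) = (6*7)*B = 42*B)
(Q + d(22))/(111 - 338) = (-3/71 + 42*22)/(111 - 338) = (-3/71 + 924)/(-227) = (65601/71)*(-1/227) = -65601/16117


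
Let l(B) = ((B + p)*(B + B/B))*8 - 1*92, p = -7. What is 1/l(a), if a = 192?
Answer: 1/285548 ≈ 3.5020e-6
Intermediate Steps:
l(B) = -92 + 8*(1 + B)*(-7 + B) (l(B) = ((B - 7)*(B + B/B))*8 - 1*92 = ((-7 + B)*(B + 1))*8 - 92 = ((-7 + B)*(1 + B))*8 - 92 = ((1 + B)*(-7 + B))*8 - 92 = 8*(1 + B)*(-7 + B) - 92 = -92 + 8*(1 + B)*(-7 + B))
1/l(a) = 1/(-148 - 48*192 + 8*192²) = 1/(-148 - 9216 + 8*36864) = 1/(-148 - 9216 + 294912) = 1/285548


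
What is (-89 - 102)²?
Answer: 36481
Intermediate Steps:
(-89 - 102)² = (-191)² = 36481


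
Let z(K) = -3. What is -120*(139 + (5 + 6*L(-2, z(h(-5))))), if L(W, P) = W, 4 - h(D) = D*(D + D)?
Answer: -15840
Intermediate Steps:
h(D) = 4 - 2*D² (h(D) = 4 - D*(D + D) = 4 - D*2*D = 4 - 2*D²)
-120*(139 + (5 + 6*L(-2, z(h(-5))))) = -120*(139 + (5 + 6*(-2))) = -120*(139 + (5 - 12)) = -120*(139 - 7) = -120*132 = -15840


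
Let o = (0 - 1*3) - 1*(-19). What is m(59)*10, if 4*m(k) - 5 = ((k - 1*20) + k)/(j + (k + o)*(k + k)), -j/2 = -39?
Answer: 111845/8928 ≈ 12.527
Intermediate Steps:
o = 16 (o = (0 - 3) + 19 = -3 + 19 = 16)
j = 78 (j = -2*(-39) = 78)
m(k) = 5/4 + (-20 + 2*k)/(4*(78 + 2*k*(16 + k))) (m(k) = 5/4 + (((k - 1*20) + k)/(78 + (k + 16)*(k + k)))/4 = 5/4 + (((k - 20) + k)/(78 + (16 + k)*(2*k)))/4 = 5/4 + (((-20 + k) + k)/(78 + 2*k*(16 + k)))/4 = 5/4 + ((-20 + 2*k)/(78 + 2*k*(16 + k)))/4 = 5/4 + (-20 + 2*k)/(4*(78 + 2*k*(16 + k))))
m(59)*10 = ((185 + 5*59**2 + 81*59)/(4*(39 + 59**2 + 16*59)))*10 = ((185 + 5*3481 + 4779)/(4*(39 + 3481 + 944)))*10 = ((1/4)*(185 + 17405 + 4779)/4464)*10 = ((1/4)*(1/4464)*22369)*10 = (22369/17856)*10 = 111845/8928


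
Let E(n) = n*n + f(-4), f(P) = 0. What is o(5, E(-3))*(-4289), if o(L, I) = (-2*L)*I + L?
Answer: 364565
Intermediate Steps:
E(n) = n² (E(n) = n*n + 0 = n² + 0 = n²)
o(L, I) = L - 2*I*L (o(L, I) = -2*I*L + L = L - 2*I*L)
o(5, E(-3))*(-4289) = (5*(1 - 2*(-3)²))*(-4289) = (5*(1 - 2*9))*(-4289) = (5*(1 - 18))*(-4289) = (5*(-17))*(-4289) = -85*(-4289) = 364565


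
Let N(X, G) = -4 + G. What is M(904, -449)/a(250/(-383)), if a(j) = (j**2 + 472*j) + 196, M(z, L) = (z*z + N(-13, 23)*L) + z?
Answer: -39585933607/5460152 ≈ -7250.0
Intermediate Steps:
M(z, L) = z + z**2 + 19*L (M(z, L) = (z*z + (-4 + 23)*L) + z = (z**2 + 19*L) + z = z + z**2 + 19*L)
a(j) = 196 + j**2 + 472*j
M(904, -449)/a(250/(-383)) = (904 + 904**2 + 19*(-449))/(196 + (250/(-383))**2 + 472*(250/(-383))) = (904 + 817216 - 8531)/(196 + (250*(-1/383))**2 + 472*(250*(-1/383))) = 809589/(196 + (-250/383)**2 + 472*(-250/383)) = 809589/(196 + 62500/146689 - 118000/383) = 809589/(-16380456/146689) = 809589*(-146689/16380456) = -39585933607/5460152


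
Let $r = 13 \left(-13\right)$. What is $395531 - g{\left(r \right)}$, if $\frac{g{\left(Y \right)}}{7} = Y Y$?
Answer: $195604$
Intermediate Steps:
$r = -169$
$g{\left(Y \right)} = 7 Y^{2}$ ($g{\left(Y \right)} = 7 Y Y = 7 Y^{2}$)
$395531 - g{\left(r \right)} = 395531 - 7 \left(-169\right)^{2} = 395531 - 7 \cdot 28561 = 395531 - 199927 = 195604$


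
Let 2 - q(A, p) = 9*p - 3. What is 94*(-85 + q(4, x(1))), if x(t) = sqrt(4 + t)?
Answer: -7520 - 846*sqrt(5) ≈ -9411.7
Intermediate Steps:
q(A, p) = 5 - 9*p (q(A, p) = 2 - (9*p - 3) = 2 - (-3 + 9*p) = 2 + (3 - 9*p) = 5 - 9*p)
94*(-85 + q(4, x(1))) = 94*(-85 + (5 - 9*sqrt(4 + 1))) = 94*(-85 + (5 - 9*sqrt(5))) = 94*(-80 - 9*sqrt(5)) = -7520 - 846*sqrt(5)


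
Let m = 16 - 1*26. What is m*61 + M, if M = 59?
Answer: -551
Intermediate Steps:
m = -10 (m = 16 - 26 = -10)
m*61 + M = -10*61 + 59 = -610 + 59 = -551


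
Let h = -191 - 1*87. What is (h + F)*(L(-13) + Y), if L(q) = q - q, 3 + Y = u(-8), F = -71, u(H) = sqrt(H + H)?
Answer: 1047 - 1396*I ≈ 1047.0 - 1396.0*I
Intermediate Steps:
u(H) = sqrt(2)*sqrt(H) (u(H) = sqrt(2*H) = sqrt(2)*sqrt(H))
Y = -3 + 4*I (Y = -3 + sqrt(2)*sqrt(-8) = -3 + sqrt(2)*(2*I*sqrt(2)) = -3 + 4*I ≈ -3.0 + 4.0*I)
h = -278 (h = -191 - 87 = -278)
L(q) = 0
(h + F)*(L(-13) + Y) = (-278 - 71)*(0 + (-3 + 4*I)) = -349*(-3 + 4*I) = 1047 - 1396*I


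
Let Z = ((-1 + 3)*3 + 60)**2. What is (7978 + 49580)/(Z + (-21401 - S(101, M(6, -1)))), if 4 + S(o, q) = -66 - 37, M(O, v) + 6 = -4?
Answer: -9593/2823 ≈ -3.3982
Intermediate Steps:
M(O, v) = -10 (M(O, v) = -6 - 4 = -10)
S(o, q) = -107 (S(o, q) = -4 + (-66 - 37) = -4 - 103 = -107)
Z = 4356 (Z = (2*3 + 60)**2 = (6 + 60)**2 = 66**2 = 4356)
(7978 + 49580)/(Z + (-21401 - S(101, M(6, -1)))) = (7978 + 49580)/(4356 + (-21401 - 1*(-107))) = 57558/(4356 + (-21401 + 107)) = 57558/(4356 - 21294) = 57558/(-16938) = 57558*(-1/16938) = -9593/2823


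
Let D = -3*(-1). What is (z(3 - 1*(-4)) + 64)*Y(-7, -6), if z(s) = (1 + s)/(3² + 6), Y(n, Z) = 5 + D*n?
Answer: -15488/15 ≈ -1032.5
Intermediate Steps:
D = 3
Y(n, Z) = 5 + 3*n
z(s) = 1/15 + s/15 (z(s) = (1 + s)/(9 + 6) = (1 + s)/15 = (1 + s)*(1/15) = 1/15 + s/15)
(z(3 - 1*(-4)) + 64)*Y(-7, -6) = ((1/15 + (3 - 1*(-4))/15) + 64)*(5 + 3*(-7)) = ((1/15 + (3 + 4)/15) + 64)*(5 - 21) = ((1/15 + (1/15)*7) + 64)*(-16) = ((1/15 + 7/15) + 64)*(-16) = (8/15 + 64)*(-16) = (968/15)*(-16) = -15488/15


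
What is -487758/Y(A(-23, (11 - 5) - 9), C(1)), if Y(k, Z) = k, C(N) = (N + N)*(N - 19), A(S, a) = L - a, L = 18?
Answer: -162586/7 ≈ -23227.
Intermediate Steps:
A(S, a) = 18 - a
C(N) = 2*N*(-19 + N) (C(N) = (2*N)*(-19 + N) = 2*N*(-19 + N))
-487758/Y(A(-23, (11 - 5) - 9), C(1)) = -487758/(18 - ((11 - 5) - 9)) = -487758/(18 - (6 - 9)) = -487758/(18 - 1*(-3)) = -487758/(18 + 3) = -487758/21 = -487758*1/21 = -162586/7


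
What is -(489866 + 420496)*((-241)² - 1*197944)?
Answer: 127325960406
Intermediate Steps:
-(489866 + 420496)*((-241)² - 1*197944) = -910362*(58081 - 197944) = -910362*(-139863) = -1*(-127325960406) = 127325960406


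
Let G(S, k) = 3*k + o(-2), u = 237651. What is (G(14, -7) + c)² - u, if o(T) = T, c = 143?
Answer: -223251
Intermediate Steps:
G(S, k) = -2 + 3*k (G(S, k) = 3*k - 2 = -2 + 3*k)
(G(14, -7) + c)² - u = ((-2 + 3*(-7)) + 143)² - 1*237651 = ((-2 - 21) + 143)² - 237651 = (-23 + 143)² - 237651 = 120² - 237651 = 14400 - 237651 = -223251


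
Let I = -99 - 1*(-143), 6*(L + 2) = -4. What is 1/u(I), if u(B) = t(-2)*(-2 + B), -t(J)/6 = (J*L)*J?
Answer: 1/2688 ≈ 0.00037202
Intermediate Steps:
L = -8/3 (L = -2 + (⅙)*(-4) = -2 - ⅔ = -8/3 ≈ -2.6667)
t(J) = 16*J² (t(J) = -6*J*(-8/3)*J = -6*(-8*J/3)*J = -(-16)*J² = 16*J²)
I = 44 (I = -99 + 143 = 44)
u(B) = -128 + 64*B (u(B) = (16*(-2)²)*(-2 + B) = (16*4)*(-2 + B) = 64*(-2 + B) = -128 + 64*B)
1/u(I) = 1/(-128 + 64*44) = 1/(-128 + 2816) = 1/2688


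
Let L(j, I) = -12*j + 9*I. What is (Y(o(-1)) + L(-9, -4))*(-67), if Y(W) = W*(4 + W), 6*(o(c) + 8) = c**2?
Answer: -246091/36 ≈ -6835.9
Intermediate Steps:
o(c) = -8 + c**2/6
(Y(o(-1)) + L(-9, -4))*(-67) = ((-8 + (1/6)*(-1)**2)*(4 + (-8 + (1/6)*(-1)**2)) + (-12*(-9) + 9*(-4)))*(-67) = ((-8 + (1/6)*1)*(4 + (-8 + (1/6)*1)) + (108 - 36))*(-67) = ((-8 + 1/6)*(4 + (-8 + 1/6)) + 72)*(-67) = (-47*(4 - 47/6)/6 + 72)*(-67) = (-47/6*(-23/6) + 72)*(-67) = (1081/36 + 72)*(-67) = (3673/36)*(-67) = -246091/36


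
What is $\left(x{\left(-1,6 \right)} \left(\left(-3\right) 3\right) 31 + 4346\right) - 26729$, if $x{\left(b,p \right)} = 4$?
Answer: $-23499$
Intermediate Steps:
$\left(x{\left(-1,6 \right)} \left(\left(-3\right) 3\right) 31 + 4346\right) - 26729 = \left(4 \left(\left(-3\right) 3\right) 31 + 4346\right) - 26729 = \left(4 \left(-9\right) 31 + 4346\right) - 26729 = \left(\left(-36\right) 31 + 4346\right) - 26729 = \left(-1116 + 4346\right) - 26729 = 3230 - 26729 = -23499$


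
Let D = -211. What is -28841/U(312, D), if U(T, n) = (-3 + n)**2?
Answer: -28841/45796 ≈ -0.62977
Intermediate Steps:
-28841/U(312, D) = -28841/(-3 - 211)**2 = -28841/((-214)**2) = -28841/45796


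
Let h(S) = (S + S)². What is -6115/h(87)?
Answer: -6115/30276 ≈ -0.20198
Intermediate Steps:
h(S) = 4*S² (h(S) = (2*S)² = 4*S²)
-6115/h(87) = -6115/(4*87²) = -6115/(4*7569) = -6115/30276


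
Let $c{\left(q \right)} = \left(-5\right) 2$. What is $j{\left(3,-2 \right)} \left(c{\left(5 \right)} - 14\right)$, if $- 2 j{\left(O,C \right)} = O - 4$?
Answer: $-12$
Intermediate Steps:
$c{\left(q \right)} = -10$
$j{\left(O,C \right)} = 2 - \frac{O}{2}$ ($j{\left(O,C \right)} = - \frac{O - 4}{2} = - \frac{-4 + O}{2} = 2 - \frac{O}{2}$)
$j{\left(3,-2 \right)} \left(c{\left(5 \right)} - 14\right) = \left(2 - \frac{3}{2}\right) \left(-10 - 14\right) = \left(2 - \frac{3}{2}\right) \left(-24\right) = \frac{1}{2} \left(-24\right) = -12$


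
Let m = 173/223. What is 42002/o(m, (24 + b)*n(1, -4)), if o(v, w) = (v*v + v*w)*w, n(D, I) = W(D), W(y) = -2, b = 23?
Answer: 1044358729/169035359 ≈ 6.1783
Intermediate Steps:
n(D, I) = -2
m = 173/223 (m = 173*(1/223) = 173/223 ≈ 0.77578)
o(v, w) = w*(v² + v*w) (o(v, w) = (v² + v*w)*w = w*(v² + v*w))
42002/o(m, (24 + b)*n(1, -4)) = 42002/((173*((24 + 23)*(-2))*(173/223 + (24 + 23)*(-2))/223)) = 42002/((173*(47*(-2))*(173/223 + 47*(-2))/223)) = 42002/(((173/223)*(-94)*(173/223 - 94))) = 42002/(((173/223)*(-94)*(-20789/223))) = 42002/(338070718/49729) = 42002*(49729/338070718) = 1044358729/169035359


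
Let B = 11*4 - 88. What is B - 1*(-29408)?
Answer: 29364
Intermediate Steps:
B = -44 (B = 44 - 88 = -44)
B - 1*(-29408) = -44 - 1*(-29408) = -44 + 29408 = 29364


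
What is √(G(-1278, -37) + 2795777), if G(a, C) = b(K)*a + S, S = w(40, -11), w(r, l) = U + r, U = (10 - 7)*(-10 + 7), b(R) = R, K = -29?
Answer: √2832870 ≈ 1683.1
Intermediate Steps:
U = -9 (U = 3*(-3) = -9)
w(r, l) = -9 + r
S = 31 (S = -9 + 40 = 31)
G(a, C) = 31 - 29*a (G(a, C) = -29*a + 31 = 31 - 29*a)
√(G(-1278, -37) + 2795777) = √((31 - 29*(-1278)) + 2795777) = √((31 + 37062) + 2795777) = √(37093 + 2795777) = √2832870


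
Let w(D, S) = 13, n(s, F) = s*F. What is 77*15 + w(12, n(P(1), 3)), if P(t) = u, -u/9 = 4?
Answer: 1168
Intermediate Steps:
u = -36 (u = -9*4 = -36)
P(t) = -36
n(s, F) = F*s
77*15 + w(12, n(P(1), 3)) = 77*15 + 13 = 1155 + 13 = 1168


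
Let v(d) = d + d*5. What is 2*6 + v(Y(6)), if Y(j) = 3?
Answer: 30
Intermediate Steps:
v(d) = 6*d (v(d) = d + 5*d = 6*d)
2*6 + v(Y(6)) = 2*6 + 6*3 = 12 + 18 = 30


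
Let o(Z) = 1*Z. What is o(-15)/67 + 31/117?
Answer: 322/7839 ≈ 0.041077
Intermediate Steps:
o(Z) = Z
o(-15)/67 + 31/117 = -15/67 + 31/117 = 322/7839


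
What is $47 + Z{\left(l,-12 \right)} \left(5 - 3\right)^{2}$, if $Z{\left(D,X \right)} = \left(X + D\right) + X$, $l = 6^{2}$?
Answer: $95$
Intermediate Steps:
$l = 36$
$Z{\left(D,X \right)} = D + 2 X$ ($Z{\left(D,X \right)} = \left(D + X\right) + X = D + 2 X$)
$47 + Z{\left(l,-12 \right)} \left(5 - 3\right)^{2} = 47 + \left(36 + 2 \left(-12\right)\right) \left(5 - 3\right)^{2} = 47 + \left(36 - 24\right) 2^{2} = 47 + 12 \cdot 4 = 47 + 48 = 95$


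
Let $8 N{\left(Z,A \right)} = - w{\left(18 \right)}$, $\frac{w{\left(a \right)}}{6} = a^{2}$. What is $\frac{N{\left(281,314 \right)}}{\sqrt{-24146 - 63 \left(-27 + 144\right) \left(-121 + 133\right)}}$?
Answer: $\frac{243 i \sqrt{112598}}{112598} \approx 0.72417 i$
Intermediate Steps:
$w{\left(a \right)} = 6 a^{2}$
$N{\left(Z,A \right)} = -243$ ($N{\left(Z,A \right)} = \frac{\left(-1\right) 6 \cdot 18^{2}}{8} = \frac{\left(-1\right) 6 \cdot 324}{8} = \frac{\left(-1\right) 1944}{8} = \frac{1}{8} \left(-1944\right) = -243$)
$\frac{N{\left(281,314 \right)}}{\sqrt{-24146 - 63 \left(-27 + 144\right) \left(-121 + 133\right)}} = - \frac{243}{\sqrt{-24146 - 63 \left(-27 + 144\right) \left(-121 + 133\right)}} = - \frac{243}{\sqrt{-24146 - 63 \cdot 117 \cdot 12}} = - \frac{243}{\sqrt{-24146 - 88452}} = - \frac{243}{\sqrt{-112598}} = - \frac{243}{i \sqrt{112598}} = - 243 \left(- \frac{i \sqrt{112598}}{112598}\right) = \frac{243 i \sqrt{112598}}{112598}$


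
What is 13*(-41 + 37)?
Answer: -52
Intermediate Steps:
13*(-41 + 37) = 13*(-4) = -52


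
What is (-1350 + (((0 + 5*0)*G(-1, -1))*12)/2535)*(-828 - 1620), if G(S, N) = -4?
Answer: 3304800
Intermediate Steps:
(-1350 + (((0 + 5*0)*G(-1, -1))*12)/2535)*(-828 - 1620) = (-1350 + (((0 + 5*0)*(-4))*12)/2535)*(-828 - 1620) = (-1350 + (((0 + 0)*(-4))*12)*(1/2535))*(-2448) = (-1350 + ((0*(-4))*12)*(1/2535))*(-2448) = (-1350 + (0*12)*(1/2535))*(-2448) = (-1350 + 0*(1/2535))*(-2448) = (-1350 + 0)*(-2448) = -1350*(-2448) = 3304800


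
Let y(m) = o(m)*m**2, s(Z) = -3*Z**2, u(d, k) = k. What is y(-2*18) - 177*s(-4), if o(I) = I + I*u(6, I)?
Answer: 1641456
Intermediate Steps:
o(I) = I + I**2 (o(I) = I + I*I = I + I**2)
y(m) = m**3*(1 + m) (y(m) = (m*(1 + m))*m**2 = m**3*(1 + m))
y(-2*18) - 177*s(-4) = (-2*18)**3*(1 - 2*18) - 177*(-3*(-4)**2) = (-36)**3*(1 - 36) - 177*(-3*16) = -46656*(-35) - 177*(-48) = 1632960 - 1*(-8496) = 1632960 + 8496 = 1641456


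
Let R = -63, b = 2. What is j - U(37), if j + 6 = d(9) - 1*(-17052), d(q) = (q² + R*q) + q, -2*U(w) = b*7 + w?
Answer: 33189/2 ≈ 16595.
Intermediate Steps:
U(w) = -7 - w/2 (U(w) = -(2*7 + w)/2 = -(14 + w)/2 = -7 - w/2)
d(q) = q² - 62*q (d(q) = (q² - 63*q) + q = q² - 62*q)
j = 16569 (j = -6 + (9*(-62 + 9) - 1*(-17052)) = -6 + (9*(-53) + 17052) = -6 + (-477 + 17052) = -6 + 16575 = 16569)
j - U(37) = 16569 - (-7 - ½*37) = 16569 - (-7 - 37/2) = 16569 - 1*(-51/2) = 16569 + 51/2 = 33189/2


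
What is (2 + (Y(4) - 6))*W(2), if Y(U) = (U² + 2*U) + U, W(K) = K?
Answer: 48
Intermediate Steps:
Y(U) = U² + 3*U
(2 + (Y(4) - 6))*W(2) = (2 + (4*(3 + 4) - 6))*2 = (2 + (4*7 - 6))*2 = (2 + (28 - 6))*2 = (2 + 22)*2 = 24*2 = 48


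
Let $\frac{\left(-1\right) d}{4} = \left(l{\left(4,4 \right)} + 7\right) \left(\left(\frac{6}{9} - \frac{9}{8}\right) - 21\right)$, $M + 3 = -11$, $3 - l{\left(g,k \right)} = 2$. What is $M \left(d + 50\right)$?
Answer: $- \frac{30940}{3} \approx -10313.0$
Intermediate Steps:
$l{\left(g,k \right)} = 1$ ($l{\left(g,k \right)} = 3 - 2 = 1$)
$M = -14$ ($M = -3 - 11 = -14$)
$d = \frac{2060}{3}$ ($d = - 4 \left(1 + 7\right) \left(\left(\frac{6}{9} - \frac{9}{8}\right) - 21\right) = - 4 \cdot 8 \left(\left(6 \cdot \frac{1}{9} - \frac{9}{8}\right) - 21\right) = - 4 \cdot 8 \left(\left(\frac{2}{3} - \frac{9}{8}\right) - 21\right) = - 4 \cdot 8 \left(- \frac{11}{24} - 21\right) = - 4 \cdot 8 \left(- \frac{515}{24}\right) = \left(-4\right) \left(- \frac{515}{3}\right) = \frac{2060}{3} \approx 686.67$)
$M \left(d + 50\right) = - 14 \left(\frac{2060}{3} + 50\right) = \left(-14\right) \frac{2210}{3} = - \frac{30940}{3}$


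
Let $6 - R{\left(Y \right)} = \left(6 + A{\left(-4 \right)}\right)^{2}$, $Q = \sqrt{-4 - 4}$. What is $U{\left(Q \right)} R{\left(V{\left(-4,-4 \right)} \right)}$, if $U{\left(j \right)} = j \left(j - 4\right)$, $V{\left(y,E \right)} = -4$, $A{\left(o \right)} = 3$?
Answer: $600 + 600 i \sqrt{2} \approx 600.0 + 848.53 i$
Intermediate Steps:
$Q = 2 i \sqrt{2}$ ($Q = \sqrt{-8} = 2 i \sqrt{2} \approx 2.8284 i$)
$R{\left(Y \right)} = -75$ ($R{\left(Y \right)} = 6 - \left(6 + 3\right)^{2} = 6 - 9^{2} = 6 - 81 = -75$)
$U{\left(j \right)} = j \left(-4 + j\right)$
$U{\left(Q \right)} R{\left(V{\left(-4,-4 \right)} \right)} = 2 i \sqrt{2} \left(-4 + 2 i \sqrt{2}\right) \left(-75\right) = - 150 i \sqrt{2} \left(-4 + 2 i \sqrt{2}\right)$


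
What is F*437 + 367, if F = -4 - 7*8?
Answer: -25853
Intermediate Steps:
F = -60 (F = -4 - 56 = -60)
F*437 + 367 = -60*437 + 367 = -26220 + 367 = -25853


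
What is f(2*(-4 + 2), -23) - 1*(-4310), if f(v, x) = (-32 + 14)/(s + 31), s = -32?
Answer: 4328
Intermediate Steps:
f(v, x) = 18 (f(v, x) = (-32 + 14)/(-32 + 31) = -18/(-1) = -18*(-1) = 18)
f(2*(-4 + 2), -23) - 1*(-4310) = 18 - 1*(-4310) = 18 + 4310 = 4328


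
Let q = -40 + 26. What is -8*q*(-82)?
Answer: -9184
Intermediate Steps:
q = -14
-8*q*(-82) = -8*(-14)*(-82) = 112*(-82) = -9184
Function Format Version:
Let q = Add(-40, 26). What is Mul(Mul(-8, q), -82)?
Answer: -9184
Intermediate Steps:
q = -14
Mul(Mul(-8, q), -82) = Mul(Mul(-8, -14), -82) = Mul(112, -82) = -9184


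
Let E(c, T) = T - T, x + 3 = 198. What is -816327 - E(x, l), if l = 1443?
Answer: -816327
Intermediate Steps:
x = 195 (x = -3 + 198 = 195)
E(c, T) = 0
-816327 - E(x, l) = -816327 - 1*0 = -816327 + 0 = -816327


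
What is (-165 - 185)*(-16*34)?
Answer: 190400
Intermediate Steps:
(-165 - 185)*(-16*34) = -350*(-544) = 190400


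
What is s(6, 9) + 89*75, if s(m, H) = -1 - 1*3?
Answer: 6671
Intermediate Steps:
s(m, H) = -4 (s(m, H) = -1 - 3 = -4)
s(6, 9) + 89*75 = -4 + 89*75 = -4 + 6675 = 6671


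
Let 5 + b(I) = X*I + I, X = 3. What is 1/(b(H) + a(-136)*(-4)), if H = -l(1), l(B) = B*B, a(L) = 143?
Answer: -1/581 ≈ -0.0017212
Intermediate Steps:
l(B) = B²
H = -1 (H = -1*1² = -1*1 = -1)
b(I) = -5 + 4*I (b(I) = -5 + (3*I + I) = -5 + 4*I)
1/(b(H) + a(-136)*(-4)) = 1/((-5 + 4*(-1)) + 143*(-4)) = 1/((-5 - 4) - 572) = 1/(-9 - 572) = 1/(-581) = -1/581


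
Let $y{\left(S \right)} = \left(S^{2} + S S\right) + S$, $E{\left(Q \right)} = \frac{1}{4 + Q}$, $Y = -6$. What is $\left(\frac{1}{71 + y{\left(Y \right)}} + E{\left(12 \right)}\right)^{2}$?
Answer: $\frac{23409}{4804864} \approx 0.0048719$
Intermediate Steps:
$y{\left(S \right)} = S + 2 S^{2}$ ($y{\left(S \right)} = \left(S^{2} + S^{2}\right) + S = 2 S^{2} + S = S + 2 S^{2}$)
$\left(\frac{1}{71 + y{\left(Y \right)}} + E{\left(12 \right)}\right)^{2} = \left(\frac{1}{71 - 6 \left(1 + 2 \left(-6\right)\right)} + \frac{1}{4 + 12}\right)^{2} = \left(\frac{1}{71 - 6 \left(1 - 12\right)} + \frac{1}{16}\right)^{2} = \left(\frac{1}{71 - -66} + \frac{1}{16}\right)^{2} = \left(\frac{1}{71 + 66} + \frac{1}{16}\right)^{2} = \left(\frac{1}{137} + \frac{1}{16}\right)^{2} = \left(\frac{153}{2192}\right)^{2} = \frac{23409}{4804864}$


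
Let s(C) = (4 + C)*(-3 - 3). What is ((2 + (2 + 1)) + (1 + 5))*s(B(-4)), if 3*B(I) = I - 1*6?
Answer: -44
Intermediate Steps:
B(I) = -2 + I/3 (B(I) = (I - 1*6)/3 = (I - 6)/3 = (-6 + I)/3 = -2 + I/3)
s(C) = -24 - 6*C (s(C) = (4 + C)*(-6) = -24 - 6*C)
((2 + (2 + 1)) + (1 + 5))*s(B(-4)) = ((2 + (2 + 1)) + (1 + 5))*(-24 - 6*(-2 + (1/3)*(-4))) = ((2 + 3) + 6)*(-24 - 6*(-2 - 4/3)) = (5 + 6)*(-24 - 6*(-10/3)) = 11*(-24 + 20) = 11*(-4) = -44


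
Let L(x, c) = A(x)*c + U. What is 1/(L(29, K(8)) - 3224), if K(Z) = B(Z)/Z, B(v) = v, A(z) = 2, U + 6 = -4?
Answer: -1/3232 ≈ -0.00030941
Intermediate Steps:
U = -10 (U = -6 - 4 = -10)
K(Z) = 1 (K(Z) = Z/Z = 1)
L(x, c) = -10 + 2*c (L(x, c) = 2*c - 10 = -10 + 2*c)
1/(L(29, K(8)) - 3224) = 1/((-10 + 2*1) - 3224) = 1/((-10 + 2) - 3224) = 1/(-8 - 3224) = 1/(-3232) = -1/3232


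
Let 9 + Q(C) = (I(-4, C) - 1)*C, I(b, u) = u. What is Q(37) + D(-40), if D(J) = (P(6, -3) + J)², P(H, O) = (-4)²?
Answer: 1899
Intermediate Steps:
P(H, O) = 16
Q(C) = -9 + C*(-1 + C) (Q(C) = -9 + (C - 1)*C = -9 + (-1 + C)*C = -9 + C*(-1 + C))
D(J) = (16 + J)²
Q(37) + D(-40) = (-9 + 37² - 1*37) + (16 - 40)² = (-9 + 1369 - 37) + (-24)² = 1323 + 576 = 1899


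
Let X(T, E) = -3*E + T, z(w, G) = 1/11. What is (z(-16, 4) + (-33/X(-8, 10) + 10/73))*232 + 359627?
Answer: 5490709687/15257 ≈ 3.5988e+5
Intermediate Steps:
z(w, G) = 1/11
X(T, E) = T - 3*E
(z(-16, 4) + (-33/X(-8, 10) + 10/73))*232 + 359627 = (1/11 + (-33/(-8 - 3*10) + 10/73))*232 + 359627 = (1/11 + (-33/(-8 - 30) + 10*(1/73)))*232 + 359627 = (1/11 + (-33/(-38) + 10/73))*232 + 359627 = (1/11 + (-33*(-1/38) + 10/73))*232 + 359627 = (1/11 + (33/38 + 10/73))*232 + 359627 = (1/11 + 2789/2774)*232 + 359627 = (33453/30514)*232 + 359627 = 3880548/15257 + 359627 = 5490709687/15257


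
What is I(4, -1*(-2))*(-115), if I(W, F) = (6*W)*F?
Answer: -5520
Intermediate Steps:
I(W, F) = 6*F*W
I(4, -1*(-2))*(-115) = (6*(-1*(-2))*4)*(-115) = (6*2*4)*(-115) = 48*(-115) = -5520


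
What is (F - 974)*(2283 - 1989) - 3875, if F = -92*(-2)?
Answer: -236135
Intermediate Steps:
F = 184
(F - 974)*(2283 - 1989) - 3875 = (184 - 974)*(2283 - 1989) - 3875 = -790*294 - 3875 = -232260 - 3875 = -236135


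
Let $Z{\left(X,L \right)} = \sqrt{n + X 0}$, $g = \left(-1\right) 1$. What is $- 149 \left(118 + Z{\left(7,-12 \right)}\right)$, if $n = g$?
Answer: $-17582 - 149 i \approx -17582.0 - 149.0 i$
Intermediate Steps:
$g = -1$
$n = -1$
$Z{\left(X,L \right)} = i$ ($Z{\left(X,L \right)} = \sqrt{-1 + X 0} = \sqrt{-1 + 0} = \sqrt{-1} = i$)
$- 149 \left(118 + Z{\left(7,-12 \right)}\right) = - 149 \left(118 + i\right) = -17582 - 149 i$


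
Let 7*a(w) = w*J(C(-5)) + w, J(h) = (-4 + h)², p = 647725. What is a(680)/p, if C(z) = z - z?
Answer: 2312/906815 ≈ 0.0025496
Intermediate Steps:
C(z) = 0
a(w) = 17*w/7 (a(w) = (w*(-4 + 0)² + w)/7 = (w*(-4)² + w)/7 = (w*16 + w)/7 = (16*w + w)/7 = (17*w)/7 = 17*w/7)
a(680)/p = ((17/7)*680)/647725 = (11560/7)*(1/647725) = 2312/906815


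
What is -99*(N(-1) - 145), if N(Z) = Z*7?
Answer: 15048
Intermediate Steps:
N(Z) = 7*Z
-99*(N(-1) - 145) = -99*(7*(-1) - 145) = -99*(-7 - 145) = -99*(-152) = 15048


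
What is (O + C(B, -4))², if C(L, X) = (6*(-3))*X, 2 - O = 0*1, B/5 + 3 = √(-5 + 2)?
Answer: 5476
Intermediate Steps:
B = -15 + 5*I*√3 (B = -15 + 5*√(-5 + 2) = -15 + 5*√(-3) = -15 + 5*(I*√3) = -15 + 5*I*√3 ≈ -15.0 + 8.6602*I)
O = 2 (O = 2 - 0 = 2 - 1*0 = 2 + 0 = 2)
C(L, X) = -18*X
(O + C(B, -4))² = (2 - 18*(-4))² = (2 + 72)² = 74² = 5476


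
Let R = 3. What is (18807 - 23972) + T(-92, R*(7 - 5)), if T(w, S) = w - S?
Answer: -5263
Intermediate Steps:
(18807 - 23972) + T(-92, R*(7 - 5)) = (18807 - 23972) + (-92 - 3*(7 - 5)) = -5165 + (-92 - 3*2) = -5165 + (-92 - 1*6) = -5165 + (-92 - 6) = -5165 - 98 = -5263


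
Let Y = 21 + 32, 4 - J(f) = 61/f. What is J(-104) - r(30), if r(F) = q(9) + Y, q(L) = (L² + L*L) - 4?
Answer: -21467/104 ≈ -206.41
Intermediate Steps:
q(L) = -4 + 2*L² (q(L) = (L² + L²) - 4 = 2*L² - 4 = -4 + 2*L²)
J(f) = 4 - 61/f
Y = 53
r(F) = 211 (r(F) = (-4 + 2*9²) + 53 = (-4 + 2*81) + 53 = (-4 + 162) + 53 = 158 + 53 = 211)
J(-104) - r(30) = (4 - 61/(-104)) - 1*211 = (4 - 61*(-1/104)) - 211 = (4 + 61/104) - 211 = 477/104 - 211 = -21467/104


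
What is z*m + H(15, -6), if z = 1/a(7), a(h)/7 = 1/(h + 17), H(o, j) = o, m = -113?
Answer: -2607/7 ≈ -372.43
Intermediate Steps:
a(h) = 7/(17 + h) (a(h) = 7/(h + 17) = 7/(17 + h))
z = 24/7 (z = 1/(7/(17 + 7)) = 1/(7/24) = 24/7 ≈ 3.4286)
z*m + H(15, -6) = (24/7)*(-113) + 15 = -2712/7 + 15 = -2607/7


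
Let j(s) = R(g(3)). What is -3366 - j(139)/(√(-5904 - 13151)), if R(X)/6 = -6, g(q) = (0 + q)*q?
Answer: -3366 - 36*I*√19055/19055 ≈ -3366.0 - 0.26079*I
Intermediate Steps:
g(q) = q² (g(q) = q*q = q²)
R(X) = -36 (R(X) = 6*(-6) = -36)
j(s) = -36
-3366 - j(139)/(√(-5904 - 13151)) = -3366 - (-36)/(√(-5904 - 13151)) = -3366 - (-36)/(√(-19055)) = -3366 - (-36)/(I*√19055) = -3366 - (-36)*(-I*√19055/19055) = -3366 - 36*I*√19055/19055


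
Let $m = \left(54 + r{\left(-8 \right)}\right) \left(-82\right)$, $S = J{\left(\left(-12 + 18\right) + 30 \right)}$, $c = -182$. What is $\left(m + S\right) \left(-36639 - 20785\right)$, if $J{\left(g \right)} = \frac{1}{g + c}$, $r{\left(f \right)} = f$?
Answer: $\frac{15812071656}{73} \approx 2.166 \cdot 10^{8}$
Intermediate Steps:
$J{\left(g \right)} = \frac{1}{-182 + g}$ ($J{\left(g \right)} = \frac{1}{g - 182} = \frac{1}{-182 + g}$)
$S = - \frac{1}{146}$ ($S = \frac{1}{-182 + \left(\left(-12 + 18\right) + 30\right)} = \frac{1}{-182 + \left(6 + 30\right)} = \frac{1}{-182 + 36} = \frac{1}{-146} = - \frac{1}{146} \approx -0.0068493$)
$m = -3772$ ($m = \left(54 - 8\right) \left(-82\right) = 46 \left(-82\right) = -3772$)
$\left(m + S\right) \left(-36639 - 20785\right) = \left(-3772 - \frac{1}{146}\right) \left(-36639 - 20785\right) = \left(- \frac{550713}{146}\right) \left(-57424\right) = \frac{15812071656}{73}$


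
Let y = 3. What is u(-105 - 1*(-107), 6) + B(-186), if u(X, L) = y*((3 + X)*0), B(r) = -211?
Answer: -211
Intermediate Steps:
u(X, L) = 0 (u(X, L) = 3*((3 + X)*0) = 3*0 = 0)
u(-105 - 1*(-107), 6) + B(-186) = 0 - 211 = -211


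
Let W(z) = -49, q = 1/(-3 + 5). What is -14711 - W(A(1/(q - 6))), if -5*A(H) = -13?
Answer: -14662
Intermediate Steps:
q = ½ (q = 1/2 = ½ ≈ 0.50000)
A(H) = 13/5 (A(H) = -⅕*(-13) = 13/5)
-14711 - W(A(1/(q - 6))) = -14711 - 1*(-49) = -14711 + 49 = -14662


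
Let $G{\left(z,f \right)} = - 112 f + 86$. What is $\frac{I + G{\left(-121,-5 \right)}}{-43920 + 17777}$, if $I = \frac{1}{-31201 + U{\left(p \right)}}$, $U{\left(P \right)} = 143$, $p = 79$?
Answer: $- \frac{20063467}{811949294} \approx -0.02471$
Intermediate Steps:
$G{\left(z,f \right)} = 86 - 112 f$
$I = - \frac{1}{31058}$ ($I = \frac{1}{-31201 + 143} = \frac{1}{-31058} = - \frac{1}{31058} \approx -3.2198 \cdot 10^{-5}$)
$\frac{I + G{\left(-121,-5 \right)}}{-43920 + 17777} = \frac{- \frac{1}{31058} + \left(86 - -560\right)}{-43920 + 17777} = \frac{- \frac{1}{31058} + \left(86 + 560\right)}{-26143} = \left(- \frac{1}{31058} + 646\right) \left(- \frac{1}{26143}\right) = \frac{20063467}{31058} \left(- \frac{1}{26143}\right) = - \frac{20063467}{811949294}$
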